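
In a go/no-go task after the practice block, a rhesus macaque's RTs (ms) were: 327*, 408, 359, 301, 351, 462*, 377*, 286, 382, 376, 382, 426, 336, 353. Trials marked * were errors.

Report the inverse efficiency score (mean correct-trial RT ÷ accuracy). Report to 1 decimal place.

458.2 ms

Correct trials (n=11): 408, 359, 301, 351, 286, 382, 376, 382, 426, 336, 353
Mean correct RT = 3960/11 = 360.0000 ms
Proportion correct = 11/14
IES = 360.0000 / (11/14) = 458.182 ms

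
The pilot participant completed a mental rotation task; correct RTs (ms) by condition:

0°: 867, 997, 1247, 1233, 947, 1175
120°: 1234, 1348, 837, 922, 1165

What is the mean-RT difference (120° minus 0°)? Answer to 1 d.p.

M(0°) = 6466/6 = 1077.667
M(120°) = 5506/5 = 1101.200
Difference = 1101.200 − 1077.667 = 23.533 ms

23.5 ms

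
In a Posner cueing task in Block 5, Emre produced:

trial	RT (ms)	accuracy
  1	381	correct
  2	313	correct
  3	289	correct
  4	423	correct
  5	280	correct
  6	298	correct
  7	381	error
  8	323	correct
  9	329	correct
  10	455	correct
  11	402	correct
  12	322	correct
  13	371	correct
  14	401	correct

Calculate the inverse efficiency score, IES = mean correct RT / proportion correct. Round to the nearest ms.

Correct trials (n=13): 381, 313, 289, 423, 280, 298, 323, 329, 455, 402, 322, 371, 401
Mean correct RT = 4587/13 = 352.8462 ms
Proportion correct = 13/14
IES = 352.8462 / (13/14) = 379.988 ms

380 ms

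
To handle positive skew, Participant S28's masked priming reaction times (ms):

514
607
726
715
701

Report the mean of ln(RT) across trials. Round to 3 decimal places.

6.473

ln(RT): 6.2422, 6.4085, 6.5876, 6.5723, 6.5525
Σ ln(RT) = 32.3631
Mean = 32.3631/5 = 6.47262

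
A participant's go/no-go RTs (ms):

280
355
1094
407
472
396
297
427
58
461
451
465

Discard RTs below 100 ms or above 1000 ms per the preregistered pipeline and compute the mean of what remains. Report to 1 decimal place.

Excluded: 58, 1094
Retained (n=10): Σ = 4011
Mean = 4011/10 = 401.1000

401.1 ms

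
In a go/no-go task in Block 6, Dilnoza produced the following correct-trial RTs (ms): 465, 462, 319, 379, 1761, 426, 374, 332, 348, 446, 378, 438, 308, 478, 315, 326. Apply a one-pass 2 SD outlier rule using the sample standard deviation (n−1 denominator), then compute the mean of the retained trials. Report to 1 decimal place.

386.3 ms

n = 16, ΣRT = 7555, M = 472.188
Σ(x−M)² = 1823988.44; s = √(1823988.44/15) = 348.711
Cutoffs: 472.188 ± 2·348.711 → [-225.2, 1169.6]
Outside: 1761 → excluded.
Retained (n=15): Σ = 5794, mean = 5794/15 = 386.267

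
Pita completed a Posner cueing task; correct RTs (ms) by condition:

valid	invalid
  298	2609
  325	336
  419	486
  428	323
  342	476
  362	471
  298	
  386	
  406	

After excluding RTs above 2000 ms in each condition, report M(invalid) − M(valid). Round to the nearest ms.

invalid: exclude 2609
M(valid) = 3264/9 = 362.667
M(invalid) = 2092/5 = 418.400
Difference = 418.400 − 362.667 = 55.733 ms

56 ms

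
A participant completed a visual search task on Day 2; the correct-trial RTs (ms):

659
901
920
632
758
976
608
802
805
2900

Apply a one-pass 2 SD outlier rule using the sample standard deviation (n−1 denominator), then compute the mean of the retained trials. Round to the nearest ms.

785 ms

n = 10, ΣRT = 9961, M = 996.100
Σ(x−M)² = 4167786.90; s = √(4167786.90/9) = 680.505
Cutoffs: 996.100 ± 2·680.505 → [-364.9, 2357.1]
Outside: 2900 → excluded.
Retained (n=9): Σ = 7061, mean = 7061/9 = 784.556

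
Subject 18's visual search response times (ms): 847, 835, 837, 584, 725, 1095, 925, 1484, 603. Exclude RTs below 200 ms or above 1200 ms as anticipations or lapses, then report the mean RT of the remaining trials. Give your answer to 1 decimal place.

806.4 ms

Excluded: 1484
Retained (n=8): Σ = 6451
Mean = 6451/8 = 806.3750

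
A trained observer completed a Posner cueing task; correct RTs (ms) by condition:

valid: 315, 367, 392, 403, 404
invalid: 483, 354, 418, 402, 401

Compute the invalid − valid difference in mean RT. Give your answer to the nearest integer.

M(valid) = 1881/5 = 376.200
M(invalid) = 2058/5 = 411.600
Difference = 411.600 − 376.200 = 35.400 ms

35 ms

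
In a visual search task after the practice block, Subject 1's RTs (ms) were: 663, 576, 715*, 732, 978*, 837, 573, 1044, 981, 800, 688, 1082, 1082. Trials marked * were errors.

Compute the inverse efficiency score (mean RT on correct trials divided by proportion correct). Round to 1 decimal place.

Correct trials (n=11): 663, 576, 732, 837, 573, 1044, 981, 800, 688, 1082, 1082
Mean correct RT = 9058/11 = 823.4545 ms
Proportion correct = 11/13
IES = 823.4545 / (11/13) = 973.174 ms

973.2 ms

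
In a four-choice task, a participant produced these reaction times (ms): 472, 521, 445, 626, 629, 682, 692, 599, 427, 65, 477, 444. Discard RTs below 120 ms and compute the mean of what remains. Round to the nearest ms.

547 ms

Excluded: 65
Retained (n=11): Σ = 6014
Mean = 6014/11 = 546.7273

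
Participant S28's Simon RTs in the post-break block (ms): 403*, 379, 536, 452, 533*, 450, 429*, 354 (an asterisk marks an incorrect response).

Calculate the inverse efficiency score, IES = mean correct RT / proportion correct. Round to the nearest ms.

Correct trials (n=5): 379, 536, 452, 450, 354
Mean correct RT = 2171/5 = 434.2000 ms
Proportion correct = 5/8
IES = 434.2000 / (5/8) = 694.720 ms

695 ms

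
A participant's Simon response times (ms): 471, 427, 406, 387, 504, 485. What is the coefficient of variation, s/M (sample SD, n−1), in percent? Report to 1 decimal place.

10.5%

n = 6, Σ = 2680, M = 446.6667
Σ(x−M)² = 10949.333; s = √(10949.333/5) = 46.7960
CV = 46.7960 / 446.6667 = 0.10477 = 10.477%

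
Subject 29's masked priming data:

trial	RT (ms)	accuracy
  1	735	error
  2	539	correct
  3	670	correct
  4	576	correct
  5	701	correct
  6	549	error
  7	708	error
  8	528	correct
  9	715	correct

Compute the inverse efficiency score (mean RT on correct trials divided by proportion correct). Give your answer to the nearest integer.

Correct trials (n=6): 539, 670, 576, 701, 528, 715
Mean correct RT = 3729/6 = 621.5000 ms
Proportion correct = 6/9
IES = 621.5000 / (6/9) = 932.250 ms

932 ms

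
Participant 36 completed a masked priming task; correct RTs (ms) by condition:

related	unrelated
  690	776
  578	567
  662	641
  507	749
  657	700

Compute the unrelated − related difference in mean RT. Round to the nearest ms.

M(related) = 3094/5 = 618.800
M(unrelated) = 3433/5 = 686.600
Difference = 686.600 − 618.800 = 67.800 ms

68 ms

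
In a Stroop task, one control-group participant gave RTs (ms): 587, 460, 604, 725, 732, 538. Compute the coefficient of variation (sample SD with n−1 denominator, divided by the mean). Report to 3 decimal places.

0.175

n = 6, Σ = 3646, M = 607.6667
Σ(x−M)² = 56325.333; s = √(56325.333/5) = 106.1370
CV = 106.1370 / 607.6667 = 0.17466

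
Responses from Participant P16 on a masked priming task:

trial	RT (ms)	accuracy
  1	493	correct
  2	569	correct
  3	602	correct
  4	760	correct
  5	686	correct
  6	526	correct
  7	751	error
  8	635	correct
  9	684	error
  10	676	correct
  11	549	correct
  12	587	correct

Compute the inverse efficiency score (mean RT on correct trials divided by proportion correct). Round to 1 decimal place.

Correct trials (n=10): 493, 569, 602, 760, 686, 526, 635, 676, 549, 587
Mean correct RT = 6083/10 = 608.3000 ms
Proportion correct = 10/12
IES = 608.3000 / (10/12) = 729.960 ms

730.0 ms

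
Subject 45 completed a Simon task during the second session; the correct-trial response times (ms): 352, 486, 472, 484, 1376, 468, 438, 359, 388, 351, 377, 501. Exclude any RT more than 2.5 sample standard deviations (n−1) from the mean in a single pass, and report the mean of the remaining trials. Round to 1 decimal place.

425.1 ms

n = 12, ΣRT = 6052, M = 504.333
Σ(x−M)² = 864914.67; s = √(864914.67/11) = 280.408
Cutoffs: 504.333 ± 2.5·280.408 → [-196.7, 1205.4]
Outside: 1376 → excluded.
Retained (n=11): Σ = 4676, mean = 4676/11 = 425.091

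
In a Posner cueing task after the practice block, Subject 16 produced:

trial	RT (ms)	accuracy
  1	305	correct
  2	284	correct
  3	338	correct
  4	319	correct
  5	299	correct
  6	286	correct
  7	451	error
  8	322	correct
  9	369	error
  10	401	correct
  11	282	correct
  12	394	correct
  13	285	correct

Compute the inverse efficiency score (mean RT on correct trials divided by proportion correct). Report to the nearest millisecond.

Correct trials (n=11): 305, 284, 338, 319, 299, 286, 322, 401, 282, 394, 285
Mean correct RT = 3515/11 = 319.5455 ms
Proportion correct = 11/13
IES = 319.5455 / (11/13) = 377.645 ms

378 ms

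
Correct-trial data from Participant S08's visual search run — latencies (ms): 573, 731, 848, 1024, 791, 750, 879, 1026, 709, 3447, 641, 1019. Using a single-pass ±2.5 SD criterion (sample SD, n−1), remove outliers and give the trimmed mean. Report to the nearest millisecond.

n = 12, ΣRT = 12438, M = 1036.500
Σ(x−M)² = 6585613.00; s = √(6585613.00/11) = 773.752
Cutoffs: 1036.500 ± 2.5·773.752 → [-897.9, 2970.9]
Outside: 3447 → excluded.
Retained (n=11): Σ = 8991, mean = 8991/11 = 817.364

817 ms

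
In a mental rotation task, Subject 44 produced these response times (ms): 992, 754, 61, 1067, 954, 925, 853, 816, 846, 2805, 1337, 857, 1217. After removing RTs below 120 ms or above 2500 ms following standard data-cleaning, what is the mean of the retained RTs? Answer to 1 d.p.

Excluded: 61, 2805
Retained (n=11): Σ = 10618
Mean = 10618/11 = 965.2727

965.3 ms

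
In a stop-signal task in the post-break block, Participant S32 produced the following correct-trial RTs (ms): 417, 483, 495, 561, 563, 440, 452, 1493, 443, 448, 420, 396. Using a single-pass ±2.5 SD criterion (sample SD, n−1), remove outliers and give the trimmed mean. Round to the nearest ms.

465 ms

n = 12, ΣRT = 6611, M = 550.917
Σ(x−M)² = 998904.92; s = √(998904.92/11) = 301.346
Cutoffs: 550.917 ± 2.5·301.346 → [-202.4, 1304.3]
Outside: 1493 → excluded.
Retained (n=11): Σ = 5118, mean = 5118/11 = 465.273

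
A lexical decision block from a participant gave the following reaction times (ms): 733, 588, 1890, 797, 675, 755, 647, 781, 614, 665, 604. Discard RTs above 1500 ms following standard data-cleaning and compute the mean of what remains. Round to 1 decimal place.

Excluded: 1890
Retained (n=10): Σ = 6859
Mean = 6859/10 = 685.9000

685.9 ms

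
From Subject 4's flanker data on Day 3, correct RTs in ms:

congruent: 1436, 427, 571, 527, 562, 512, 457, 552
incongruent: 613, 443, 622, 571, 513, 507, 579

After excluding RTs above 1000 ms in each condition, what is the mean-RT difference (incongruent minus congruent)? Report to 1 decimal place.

34.3 ms

congruent: exclude 1436
M(congruent) = 3608/7 = 515.429
M(incongruent) = 3848/7 = 549.714
Difference = 549.714 − 515.429 = 34.286 ms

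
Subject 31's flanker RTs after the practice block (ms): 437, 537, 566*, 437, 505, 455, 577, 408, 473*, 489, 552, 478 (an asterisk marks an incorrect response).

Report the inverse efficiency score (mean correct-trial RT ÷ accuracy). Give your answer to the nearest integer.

585 ms

Correct trials (n=10): 437, 537, 437, 505, 455, 577, 408, 489, 552, 478
Mean correct RT = 4875/10 = 487.5000 ms
Proportion correct = 10/12
IES = 487.5000 / (10/12) = 585.000 ms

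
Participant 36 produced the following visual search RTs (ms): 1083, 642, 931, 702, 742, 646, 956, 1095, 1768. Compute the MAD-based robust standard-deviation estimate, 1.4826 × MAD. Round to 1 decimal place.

Sorted: 642, 646, 702, 742, 931, 956, 1083, 1095, 1768 → median = 931
|x − 931| sorted: 0, 25, 152, 164, 189, 229, 285, 289, 837 → MAD = 189
Robust SD ≈ 1.4826 × 189 = 280.211

280.2 ms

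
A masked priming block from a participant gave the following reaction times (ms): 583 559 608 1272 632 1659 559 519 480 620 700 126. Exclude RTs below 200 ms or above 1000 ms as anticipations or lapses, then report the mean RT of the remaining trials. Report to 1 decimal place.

584.4 ms

Excluded: 126, 1272, 1659
Retained (n=9): Σ = 5260
Mean = 5260/9 = 584.4444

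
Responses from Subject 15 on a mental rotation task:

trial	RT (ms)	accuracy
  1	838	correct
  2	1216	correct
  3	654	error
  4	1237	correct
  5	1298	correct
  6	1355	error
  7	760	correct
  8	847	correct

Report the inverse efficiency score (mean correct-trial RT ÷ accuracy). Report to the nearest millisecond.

Correct trials (n=6): 838, 1216, 1237, 1298, 760, 847
Mean correct RT = 6196/6 = 1032.6667 ms
Proportion correct = 6/8
IES = 1032.6667 / (6/8) = 1376.889 ms

1377 ms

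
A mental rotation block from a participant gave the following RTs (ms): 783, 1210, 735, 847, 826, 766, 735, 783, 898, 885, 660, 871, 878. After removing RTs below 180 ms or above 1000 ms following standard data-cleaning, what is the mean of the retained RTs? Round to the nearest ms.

Excluded: 1210
Retained (n=12): Σ = 9667
Mean = 9667/12 = 805.5833

806 ms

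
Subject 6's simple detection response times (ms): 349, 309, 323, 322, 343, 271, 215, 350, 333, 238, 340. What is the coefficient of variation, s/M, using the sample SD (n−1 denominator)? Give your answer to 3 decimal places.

n = 11, Σ = 3393, M = 308.4545
Σ(x−M)² = 21656.727; s = √(21656.727/10) = 46.5368
CV = 46.5368 / 308.4545 = 0.15087

0.151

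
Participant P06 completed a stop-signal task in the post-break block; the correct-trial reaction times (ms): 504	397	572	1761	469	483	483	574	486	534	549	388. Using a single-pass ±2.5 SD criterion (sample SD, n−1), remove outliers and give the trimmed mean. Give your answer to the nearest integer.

494 ms

n = 12, ΣRT = 7200, M = 600.000
Σ(x−M)² = 1509242.00; s = √(1509242.00/11) = 370.410
Cutoffs: 600.000 ± 2.5·370.410 → [-326.0, 1526.0]
Outside: 1761 → excluded.
Retained (n=11): Σ = 5439, mean = 5439/11 = 494.455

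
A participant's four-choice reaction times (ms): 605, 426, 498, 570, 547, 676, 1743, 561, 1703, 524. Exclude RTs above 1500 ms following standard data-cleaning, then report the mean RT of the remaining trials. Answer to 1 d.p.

550.9 ms

Excluded: 1703, 1743
Retained (n=8): Σ = 4407
Mean = 4407/8 = 550.8750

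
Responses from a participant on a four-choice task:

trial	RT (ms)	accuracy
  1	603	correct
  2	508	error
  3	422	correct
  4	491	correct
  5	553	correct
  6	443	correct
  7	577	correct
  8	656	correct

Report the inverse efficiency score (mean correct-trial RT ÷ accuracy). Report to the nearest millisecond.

Correct trials (n=7): 603, 422, 491, 553, 443, 577, 656
Mean correct RT = 3745/7 = 535.0000 ms
Proportion correct = 7/8
IES = 535.0000 / (7/8) = 611.429 ms

611 ms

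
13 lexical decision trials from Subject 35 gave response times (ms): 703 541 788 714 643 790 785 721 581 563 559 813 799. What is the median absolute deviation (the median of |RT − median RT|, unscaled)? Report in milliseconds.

Sorted: 541, 559, 563, 581, 643, 703, 714, 721, 785, 788, 790, 799, 813 → median = 714
|x − 714|: 11, 173, 74, 0, 71, 76, 71, 7, 133, 151, 155, 99, 85
Sorted deviations: 0, 7, 11, 71, 71, 74, 76, 85, 99, 133, 151, 155, 173 → MAD = 76

76 ms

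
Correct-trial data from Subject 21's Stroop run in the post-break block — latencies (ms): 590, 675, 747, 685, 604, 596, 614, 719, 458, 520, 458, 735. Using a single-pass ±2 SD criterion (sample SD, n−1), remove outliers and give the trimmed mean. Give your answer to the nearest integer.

n = 12, ΣRT = 7401, M = 616.750
Σ(x−M)² = 110534.25; s = √(110534.25/11) = 100.243
Cutoffs: 616.750 ± 2·100.243 → [416.3, 817.2]
No RTs fall outside the cutoffs; all 12 retained. Mean = 7401/12 = 616.750

617 ms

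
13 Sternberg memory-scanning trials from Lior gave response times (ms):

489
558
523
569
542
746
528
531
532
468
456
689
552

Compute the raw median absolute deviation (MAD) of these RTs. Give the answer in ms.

26 ms

Sorted: 456, 468, 489, 523, 528, 531, 532, 542, 552, 558, 569, 689, 746 → median = 532
|x − 532|: 43, 26, 9, 37, 10, 214, 4, 1, 0, 64, 76, 157, 20
Sorted deviations: 0, 1, 4, 9, 10, 20, 26, 37, 43, 64, 76, 157, 214 → MAD = 26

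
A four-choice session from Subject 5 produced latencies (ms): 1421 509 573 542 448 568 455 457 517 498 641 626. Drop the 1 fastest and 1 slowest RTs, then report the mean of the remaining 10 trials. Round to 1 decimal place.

538.6 ms

Sorted: 448, 455, 457, 498, 509, 517, 542, 568, 573, 626, 641, 1421
Drop lowest 1 (448) and highest 1 (1421)
Remaining (n=10): Σ = 5386, mean = 5386/10 = 538.600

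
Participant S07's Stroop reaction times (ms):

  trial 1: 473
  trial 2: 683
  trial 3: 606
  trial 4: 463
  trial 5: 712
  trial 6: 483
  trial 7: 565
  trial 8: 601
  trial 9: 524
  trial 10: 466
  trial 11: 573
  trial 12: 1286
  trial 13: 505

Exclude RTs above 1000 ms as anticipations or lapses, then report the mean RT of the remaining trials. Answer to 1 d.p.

554.5 ms

Excluded: 1286
Retained (n=12): Σ = 6654
Mean = 6654/12 = 554.5000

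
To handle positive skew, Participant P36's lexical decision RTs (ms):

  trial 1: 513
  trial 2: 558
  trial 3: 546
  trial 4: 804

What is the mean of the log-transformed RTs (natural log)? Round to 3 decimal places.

ln(RT): 6.2403, 6.3244, 6.3026, 6.6896
Σ ln(RT) = 25.5569
Mean = 25.5569/4 = 6.38921

6.389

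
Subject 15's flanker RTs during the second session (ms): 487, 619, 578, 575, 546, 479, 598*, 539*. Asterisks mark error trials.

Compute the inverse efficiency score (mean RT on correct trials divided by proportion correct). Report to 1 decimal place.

Correct trials (n=6): 487, 619, 578, 575, 546, 479
Mean correct RT = 3284/6 = 547.3333 ms
Proportion correct = 6/8
IES = 547.3333 / (6/8) = 729.778 ms

729.8 ms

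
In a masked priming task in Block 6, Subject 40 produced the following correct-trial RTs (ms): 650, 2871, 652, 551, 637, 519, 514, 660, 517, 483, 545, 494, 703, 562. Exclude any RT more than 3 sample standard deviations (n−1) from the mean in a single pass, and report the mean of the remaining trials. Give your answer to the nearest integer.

576 ms

n = 14, ΣRT = 10358, M = 739.857
Σ(x−M)² = 4957023.71; s = √(4957023.71/13) = 617.503
Cutoffs: 739.857 ± 3·617.503 → [-1112.7, 2592.4]
Outside: 2871 → excluded.
Retained (n=13): Σ = 7487, mean = 7487/13 = 575.923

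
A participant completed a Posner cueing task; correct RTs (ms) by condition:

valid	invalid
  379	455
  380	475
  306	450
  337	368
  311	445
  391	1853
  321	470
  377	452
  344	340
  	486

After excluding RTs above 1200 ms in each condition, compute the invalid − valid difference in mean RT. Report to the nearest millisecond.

invalid: exclude 1853
M(valid) = 3146/9 = 349.556
M(invalid) = 3941/9 = 437.889
Difference = 437.889 − 349.556 = 88.333 ms

88 ms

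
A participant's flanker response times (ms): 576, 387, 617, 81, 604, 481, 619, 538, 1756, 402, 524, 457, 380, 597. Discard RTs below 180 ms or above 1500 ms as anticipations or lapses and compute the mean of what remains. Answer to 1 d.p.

Excluded: 81, 1756
Retained (n=12): Σ = 6182
Mean = 6182/12 = 515.1667

515.2 ms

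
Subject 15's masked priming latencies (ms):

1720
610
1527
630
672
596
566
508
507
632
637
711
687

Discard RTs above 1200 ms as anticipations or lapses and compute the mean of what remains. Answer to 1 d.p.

Excluded: 1527, 1720
Retained (n=11): Σ = 6756
Mean = 6756/11 = 614.1818

614.2 ms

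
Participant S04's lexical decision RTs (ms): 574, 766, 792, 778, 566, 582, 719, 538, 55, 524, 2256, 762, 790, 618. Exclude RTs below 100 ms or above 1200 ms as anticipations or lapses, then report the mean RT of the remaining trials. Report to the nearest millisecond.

667 ms

Excluded: 55, 2256
Retained (n=12): Σ = 8009
Mean = 8009/12 = 667.4167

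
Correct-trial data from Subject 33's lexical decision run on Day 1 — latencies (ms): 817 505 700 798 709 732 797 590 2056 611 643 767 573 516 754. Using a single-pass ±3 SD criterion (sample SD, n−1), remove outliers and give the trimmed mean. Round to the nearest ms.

n = 15, ΣRT = 11568, M = 771.200
Σ(x−M)² = 1915186.40; s = √(1915186.40/14) = 369.864
Cutoffs: 771.200 ± 3·369.864 → [-338.4, 1880.8]
Outside: 2056 → excluded.
Retained (n=14): Σ = 9512, mean = 9512/14 = 679.429

679 ms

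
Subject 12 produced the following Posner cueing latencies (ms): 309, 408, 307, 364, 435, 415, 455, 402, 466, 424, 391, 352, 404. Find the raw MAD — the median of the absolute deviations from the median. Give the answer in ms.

31 ms

Sorted: 307, 309, 352, 364, 391, 402, 404, 408, 415, 424, 435, 455, 466 → median = 404
|x − 404|: 95, 4, 97, 40, 31, 11, 51, 2, 62, 20, 13, 52, 0
Sorted deviations: 0, 2, 4, 11, 13, 20, 31, 40, 51, 52, 62, 95, 97 → MAD = 31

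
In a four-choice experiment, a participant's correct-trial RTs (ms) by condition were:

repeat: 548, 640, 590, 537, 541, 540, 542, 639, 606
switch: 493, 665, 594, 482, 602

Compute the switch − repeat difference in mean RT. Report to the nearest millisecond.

-9 ms

M(repeat) = 5183/9 = 575.889
M(switch) = 2836/5 = 567.200
Difference = 567.200 − 575.889 = -8.689 ms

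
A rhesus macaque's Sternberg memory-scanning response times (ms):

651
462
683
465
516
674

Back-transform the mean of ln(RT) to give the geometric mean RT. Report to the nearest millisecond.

567 ms

ln(RT): 6.4785, 6.1356, 6.5265, 6.1420, 6.2461, 6.5132
Mean ln(RT) = 38.0419/6 = 6.34032
Geometric mean = exp(6.34032) = 566.98 ms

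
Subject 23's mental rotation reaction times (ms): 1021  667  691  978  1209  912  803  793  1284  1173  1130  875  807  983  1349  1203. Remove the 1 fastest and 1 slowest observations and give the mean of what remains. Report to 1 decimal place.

Sorted: 667, 691, 793, 803, 807, 875, 912, 978, 983, 1021, 1130, 1173, 1203, 1209, 1284, 1349
Drop lowest 1 (667) and highest 1 (1349)
Remaining (n=14): Σ = 13862, mean = 13862/14 = 990.143

990.1 ms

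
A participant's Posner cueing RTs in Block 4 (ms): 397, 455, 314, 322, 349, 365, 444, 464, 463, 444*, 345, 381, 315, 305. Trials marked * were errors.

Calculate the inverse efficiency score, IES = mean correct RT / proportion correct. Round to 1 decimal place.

Correct trials (n=13): 397, 455, 314, 322, 349, 365, 444, 464, 463, 345, 381, 315, 305
Mean correct RT = 4919/13 = 378.3846 ms
Proportion correct = 13/14
IES = 378.3846 / (13/14) = 407.491 ms

407.5 ms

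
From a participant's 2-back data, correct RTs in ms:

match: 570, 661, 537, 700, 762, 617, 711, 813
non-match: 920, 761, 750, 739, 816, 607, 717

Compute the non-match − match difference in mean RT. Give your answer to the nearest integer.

M(match) = 5371/8 = 671.375
M(non-match) = 5310/7 = 758.571
Difference = 758.571 − 671.375 = 87.196 ms

87 ms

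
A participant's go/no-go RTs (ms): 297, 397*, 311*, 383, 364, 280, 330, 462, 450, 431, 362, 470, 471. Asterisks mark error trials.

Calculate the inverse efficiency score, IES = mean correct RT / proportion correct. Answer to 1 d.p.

462.0 ms

Correct trials (n=11): 297, 383, 364, 280, 330, 462, 450, 431, 362, 470, 471
Mean correct RT = 4300/11 = 390.9091 ms
Proportion correct = 11/13
IES = 390.9091 / (11/13) = 461.983 ms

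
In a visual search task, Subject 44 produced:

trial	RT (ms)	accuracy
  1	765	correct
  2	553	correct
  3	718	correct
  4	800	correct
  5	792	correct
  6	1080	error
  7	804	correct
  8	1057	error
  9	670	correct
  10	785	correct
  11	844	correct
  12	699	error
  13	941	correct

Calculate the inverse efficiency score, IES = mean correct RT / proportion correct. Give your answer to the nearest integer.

997 ms

Correct trials (n=10): 765, 553, 718, 800, 792, 804, 670, 785, 844, 941
Mean correct RT = 7672/10 = 767.2000 ms
Proportion correct = 10/13
IES = 767.2000 / (10/13) = 997.360 ms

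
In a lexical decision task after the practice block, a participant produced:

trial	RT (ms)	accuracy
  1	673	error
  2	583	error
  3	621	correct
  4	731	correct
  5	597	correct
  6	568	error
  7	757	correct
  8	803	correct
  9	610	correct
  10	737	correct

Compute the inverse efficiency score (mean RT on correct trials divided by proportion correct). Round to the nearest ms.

991 ms

Correct trials (n=7): 621, 731, 597, 757, 803, 610, 737
Mean correct RT = 4856/7 = 693.7143 ms
Proportion correct = 7/10
IES = 693.7143 / (7/10) = 991.020 ms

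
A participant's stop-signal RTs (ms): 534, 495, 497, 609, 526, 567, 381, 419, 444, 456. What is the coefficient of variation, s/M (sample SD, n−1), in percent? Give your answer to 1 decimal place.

14.1%

n = 10, Σ = 4928, M = 492.8000
Σ(x−M)² = 43511.600; s = √(43511.600/9) = 69.5314
CV = 69.5314 / 492.8000 = 0.14109 = 14.109%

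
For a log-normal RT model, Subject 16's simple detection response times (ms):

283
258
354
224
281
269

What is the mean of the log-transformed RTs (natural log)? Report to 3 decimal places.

5.619

ln(RT): 5.6454, 5.5530, 5.8693, 5.4116, 5.6384, 5.5947
Σ ln(RT) = 33.7124
Mean = 33.7124/6 = 5.61874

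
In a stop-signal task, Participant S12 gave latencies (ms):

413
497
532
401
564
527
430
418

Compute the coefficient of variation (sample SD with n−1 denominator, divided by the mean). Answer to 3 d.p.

0.136

n = 8, Σ = 3782, M = 472.7500
Σ(x−M)² = 28911.500; s = √(28911.500/7) = 64.2667
CV = 64.2667 / 472.7500 = 0.13594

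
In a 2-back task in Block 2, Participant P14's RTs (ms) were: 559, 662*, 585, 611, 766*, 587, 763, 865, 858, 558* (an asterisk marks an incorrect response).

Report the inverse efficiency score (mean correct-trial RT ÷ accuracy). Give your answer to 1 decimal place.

985.3 ms

Correct trials (n=7): 559, 585, 611, 587, 763, 865, 858
Mean correct RT = 4828/7 = 689.7143 ms
Proportion correct = 7/10
IES = 689.7143 / (7/10) = 985.306 ms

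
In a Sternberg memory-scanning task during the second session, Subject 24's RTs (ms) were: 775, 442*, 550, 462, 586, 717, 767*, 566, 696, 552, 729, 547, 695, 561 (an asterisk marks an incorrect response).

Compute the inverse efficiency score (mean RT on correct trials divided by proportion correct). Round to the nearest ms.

Correct trials (n=12): 775, 550, 462, 586, 717, 566, 696, 552, 729, 547, 695, 561
Mean correct RT = 7436/12 = 619.6667 ms
Proportion correct = 12/14
IES = 619.6667 / (12/14) = 722.944 ms

723 ms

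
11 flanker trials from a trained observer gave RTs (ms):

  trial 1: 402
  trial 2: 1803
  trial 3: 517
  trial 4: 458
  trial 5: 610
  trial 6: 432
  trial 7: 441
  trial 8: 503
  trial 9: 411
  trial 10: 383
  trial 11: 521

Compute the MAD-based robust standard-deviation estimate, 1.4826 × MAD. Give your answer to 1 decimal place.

Sorted: 383, 402, 411, 432, 441, 458, 503, 517, 521, 610, 1803 → median = 458
|x − 458| sorted: 0, 17, 26, 45, 47, 56, 59, 63, 75, 152, 1345 → MAD = 56
Robust SD ≈ 1.4826 × 56 = 83.026

83.0 ms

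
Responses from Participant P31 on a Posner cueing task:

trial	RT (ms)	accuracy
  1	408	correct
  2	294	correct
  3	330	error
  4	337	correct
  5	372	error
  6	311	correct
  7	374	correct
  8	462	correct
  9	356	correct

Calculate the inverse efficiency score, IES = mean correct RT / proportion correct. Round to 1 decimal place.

Correct trials (n=7): 408, 294, 337, 311, 374, 462, 356
Mean correct RT = 2542/7 = 363.1429 ms
Proportion correct = 7/9
IES = 363.1429 / (7/9) = 466.898 ms

466.9 ms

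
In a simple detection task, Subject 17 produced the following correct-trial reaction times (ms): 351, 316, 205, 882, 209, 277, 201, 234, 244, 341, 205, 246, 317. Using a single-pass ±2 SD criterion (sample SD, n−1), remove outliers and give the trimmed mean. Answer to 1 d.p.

262.2 ms

n = 13, ΣRT = 4028, M = 309.846
Σ(x−M)² = 389359.69; s = √(389359.69/12) = 180.130
Cutoffs: 309.846 ± 2·180.130 → [-50.4, 670.1]
Outside: 882 → excluded.
Retained (n=12): Σ = 3146, mean = 3146/12 = 262.167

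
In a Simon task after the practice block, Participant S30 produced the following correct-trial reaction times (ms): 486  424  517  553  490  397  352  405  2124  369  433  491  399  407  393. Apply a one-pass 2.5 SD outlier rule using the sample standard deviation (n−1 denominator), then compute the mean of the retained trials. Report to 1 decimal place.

436.9 ms

n = 15, ΣRT = 8240, M = 549.333
Σ(x−M)² = 2703607.33; s = √(2703607.33/14) = 439.448
Cutoffs: 549.333 ± 2.5·439.448 → [-549.3, 1648.0]
Outside: 2124 → excluded.
Retained (n=14): Σ = 6116, mean = 6116/14 = 436.857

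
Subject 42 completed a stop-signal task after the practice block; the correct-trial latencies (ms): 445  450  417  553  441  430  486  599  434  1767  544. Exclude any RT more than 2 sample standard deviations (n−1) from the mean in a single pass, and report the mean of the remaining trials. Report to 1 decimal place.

n = 11, ΣRT = 6566, M = 596.909
Σ(x−M)² = 1541876.91; s = √(1541876.91/10) = 392.667
Cutoffs: 596.909 ± 2·392.667 → [-188.4, 1382.2]
Outside: 1767 → excluded.
Retained (n=10): Σ = 4799, mean = 4799/10 = 479.900

479.9 ms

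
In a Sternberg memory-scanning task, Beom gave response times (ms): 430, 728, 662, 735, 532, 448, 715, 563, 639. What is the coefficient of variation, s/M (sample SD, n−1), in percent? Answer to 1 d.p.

19.4%

n = 9, Σ = 5452, M = 605.7778
Σ(x−M)² = 110895.556; s = √(110895.556/8) = 117.7368
CV = 117.7368 / 605.7778 = 0.19436 = 19.436%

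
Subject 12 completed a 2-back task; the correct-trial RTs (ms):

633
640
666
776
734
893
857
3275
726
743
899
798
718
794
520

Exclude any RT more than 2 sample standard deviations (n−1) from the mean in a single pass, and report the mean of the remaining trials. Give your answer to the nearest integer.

743 ms

n = 15, ΣRT = 13672, M = 911.467
Σ(x−M)² = 6131217.73; s = √(6131217.73/14) = 661.773
Cutoffs: 911.467 ± 2·661.773 → [-412.1, 2235.0]
Outside: 3275 → excluded.
Retained (n=14): Σ = 10397, mean = 10397/14 = 742.643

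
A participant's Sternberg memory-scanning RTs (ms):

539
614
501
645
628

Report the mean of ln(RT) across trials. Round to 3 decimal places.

6.368

ln(RT): 6.2897, 6.4200, 6.2166, 6.4693, 6.4425
Σ ln(RT) = 31.8381
Mean = 31.8381/5 = 6.36762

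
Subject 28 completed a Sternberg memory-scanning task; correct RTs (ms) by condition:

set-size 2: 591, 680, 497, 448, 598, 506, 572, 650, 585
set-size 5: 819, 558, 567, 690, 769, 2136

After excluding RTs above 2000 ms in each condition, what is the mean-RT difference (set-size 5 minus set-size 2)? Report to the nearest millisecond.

set-size 5: exclude 2136
M(set-size 2) = 5127/9 = 569.667
M(set-size 5) = 3403/5 = 680.600
Difference = 680.600 − 569.667 = 110.933 ms

111 ms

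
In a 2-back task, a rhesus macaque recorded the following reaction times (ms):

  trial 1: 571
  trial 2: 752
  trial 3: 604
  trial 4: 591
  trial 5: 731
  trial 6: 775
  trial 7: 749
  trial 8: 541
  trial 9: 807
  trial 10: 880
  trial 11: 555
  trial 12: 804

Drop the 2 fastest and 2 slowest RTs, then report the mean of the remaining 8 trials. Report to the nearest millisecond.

697 ms

Sorted: 541, 555, 571, 591, 604, 731, 749, 752, 775, 804, 807, 880
Drop lowest 2 (541, 555) and highest 2 (807, 880)
Remaining (n=8): Σ = 5577, mean = 5577/8 = 697.125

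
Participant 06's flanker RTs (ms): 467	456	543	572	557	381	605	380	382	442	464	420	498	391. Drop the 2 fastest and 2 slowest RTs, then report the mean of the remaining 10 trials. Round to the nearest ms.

462 ms

Sorted: 380, 381, 382, 391, 420, 442, 456, 464, 467, 498, 543, 557, 572, 605
Drop lowest 2 (380, 381) and highest 2 (572, 605)
Remaining (n=10): Σ = 4620, mean = 4620/10 = 462.000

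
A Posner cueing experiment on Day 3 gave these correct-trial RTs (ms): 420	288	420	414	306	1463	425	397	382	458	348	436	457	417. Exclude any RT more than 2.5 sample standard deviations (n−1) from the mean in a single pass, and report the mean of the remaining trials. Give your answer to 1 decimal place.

397.5 ms

n = 14, ΣRT = 6631, M = 473.643
Σ(x−M)² = 1088279.21; s = √(1088279.21/13) = 289.333
Cutoffs: 473.643 ± 2.5·289.333 → [-249.7, 1197.0]
Outside: 1463 → excluded.
Retained (n=13): Σ = 5168, mean = 5168/13 = 397.538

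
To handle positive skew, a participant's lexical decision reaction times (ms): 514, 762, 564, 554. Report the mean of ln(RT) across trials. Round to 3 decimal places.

ln(RT): 6.2422, 6.6359, 6.3351, 6.3172
Σ ln(RT) = 25.5304
Mean = 25.5304/4 = 6.38260

6.383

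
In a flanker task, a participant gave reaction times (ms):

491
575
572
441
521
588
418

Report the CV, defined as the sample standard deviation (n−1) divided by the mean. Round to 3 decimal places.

n = 7, Σ = 3606, M = 515.1429
Σ(x−M)² = 27674.857; s = √(27674.857/6) = 67.9152
CV = 67.9152 / 515.1429 = 0.13184

0.132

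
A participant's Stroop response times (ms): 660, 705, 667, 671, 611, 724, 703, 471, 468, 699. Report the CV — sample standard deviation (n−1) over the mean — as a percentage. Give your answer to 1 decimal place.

14.8%

n = 10, Σ = 6379, M = 637.9000
Σ(x−M)² = 79762.900; s = √(79762.900/9) = 94.1411
CV = 94.1411 / 637.9000 = 0.14758 = 14.758%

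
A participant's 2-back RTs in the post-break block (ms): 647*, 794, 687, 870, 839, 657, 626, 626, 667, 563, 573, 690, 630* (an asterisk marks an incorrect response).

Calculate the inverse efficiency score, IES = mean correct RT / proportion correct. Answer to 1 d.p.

815.7 ms

Correct trials (n=11): 794, 687, 870, 839, 657, 626, 626, 667, 563, 573, 690
Mean correct RT = 7592/11 = 690.1818 ms
Proportion correct = 11/13
IES = 690.1818 / (11/13) = 815.669 ms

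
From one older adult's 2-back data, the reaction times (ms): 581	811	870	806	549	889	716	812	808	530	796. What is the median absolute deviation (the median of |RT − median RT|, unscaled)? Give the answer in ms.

64 ms

Sorted: 530, 549, 581, 716, 796, 806, 808, 811, 812, 870, 889 → median = 806
|x − 806|: 225, 5, 64, 0, 257, 83, 90, 6, 2, 276, 10
Sorted deviations: 0, 2, 5, 6, 10, 64, 83, 90, 225, 257, 276 → MAD = 64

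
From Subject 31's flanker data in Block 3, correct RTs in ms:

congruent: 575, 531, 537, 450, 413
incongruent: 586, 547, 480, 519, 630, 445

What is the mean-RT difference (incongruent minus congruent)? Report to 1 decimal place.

33.3 ms

M(congruent) = 2506/5 = 501.200
M(incongruent) = 3207/6 = 534.500
Difference = 534.500 − 501.200 = 33.300 ms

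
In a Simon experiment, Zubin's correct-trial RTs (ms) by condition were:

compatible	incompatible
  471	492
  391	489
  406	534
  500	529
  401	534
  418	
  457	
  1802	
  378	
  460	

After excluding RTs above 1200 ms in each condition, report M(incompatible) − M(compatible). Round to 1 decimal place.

84.3 ms

compatible: exclude 1802
M(compatible) = 3882/9 = 431.333
M(incompatible) = 2578/5 = 515.600
Difference = 515.600 − 431.333 = 84.267 ms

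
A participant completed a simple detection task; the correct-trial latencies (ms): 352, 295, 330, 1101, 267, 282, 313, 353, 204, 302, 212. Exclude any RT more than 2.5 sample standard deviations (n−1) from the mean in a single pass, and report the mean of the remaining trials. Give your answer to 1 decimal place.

n = 11, ΣRT = 4011, M = 364.636
Σ(x−M)² = 620628.55; s = √(620628.55/10) = 249.124
Cutoffs: 364.636 ± 2.5·249.124 → [-258.2, 987.4]
Outside: 1101 → excluded.
Retained (n=10): Σ = 2910, mean = 2910/10 = 291.000

291.0 ms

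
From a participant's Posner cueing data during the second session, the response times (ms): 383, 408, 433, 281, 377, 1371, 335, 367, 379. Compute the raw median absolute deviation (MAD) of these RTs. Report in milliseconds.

Sorted: 281, 335, 367, 377, 379, 383, 408, 433, 1371 → median = 379
|x − 379|: 4, 29, 54, 98, 2, 992, 44, 12, 0
Sorted deviations: 0, 2, 4, 12, 29, 44, 54, 98, 992 → MAD = 29

29 ms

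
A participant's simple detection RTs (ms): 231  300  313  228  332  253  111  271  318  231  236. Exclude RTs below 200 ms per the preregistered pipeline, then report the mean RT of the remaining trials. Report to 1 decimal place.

Excluded: 111
Retained (n=10): Σ = 2713
Mean = 2713/10 = 271.3000

271.3 ms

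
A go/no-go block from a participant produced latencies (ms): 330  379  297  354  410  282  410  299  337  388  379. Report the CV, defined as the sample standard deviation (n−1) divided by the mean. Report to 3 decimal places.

0.130

n = 11, Σ = 3865, M = 351.3636
Σ(x−M)² = 20924.545; s = √(20924.545/10) = 45.7434
CV = 45.7434 / 351.3636 = 0.13019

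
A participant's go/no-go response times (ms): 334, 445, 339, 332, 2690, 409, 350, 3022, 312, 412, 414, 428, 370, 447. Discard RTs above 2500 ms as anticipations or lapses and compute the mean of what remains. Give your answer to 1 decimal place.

382.7 ms

Excluded: 2690, 3022
Retained (n=12): Σ = 4592
Mean = 4592/12 = 382.6667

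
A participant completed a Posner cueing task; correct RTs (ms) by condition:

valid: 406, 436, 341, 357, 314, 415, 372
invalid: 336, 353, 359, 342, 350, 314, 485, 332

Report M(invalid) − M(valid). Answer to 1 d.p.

-18.4 ms

M(valid) = 2641/7 = 377.286
M(invalid) = 2871/8 = 358.875
Difference = 358.875 − 377.286 = -18.411 ms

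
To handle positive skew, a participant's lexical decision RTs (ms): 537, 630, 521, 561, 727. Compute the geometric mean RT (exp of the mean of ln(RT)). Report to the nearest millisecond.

591 ms

ln(RT): 6.2860, 6.4457, 6.2558, 6.3297, 6.5889
Mean ln(RT) = 31.9061/5 = 6.38122
Geometric mean = exp(6.38122) = 590.65 ms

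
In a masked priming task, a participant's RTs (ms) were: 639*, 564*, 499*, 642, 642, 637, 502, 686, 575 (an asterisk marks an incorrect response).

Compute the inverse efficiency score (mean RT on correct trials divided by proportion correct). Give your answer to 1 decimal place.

Correct trials (n=6): 642, 642, 637, 502, 686, 575
Mean correct RT = 3684/6 = 614.0000 ms
Proportion correct = 6/9
IES = 614.0000 / (6/9) = 921.000 ms

921.0 ms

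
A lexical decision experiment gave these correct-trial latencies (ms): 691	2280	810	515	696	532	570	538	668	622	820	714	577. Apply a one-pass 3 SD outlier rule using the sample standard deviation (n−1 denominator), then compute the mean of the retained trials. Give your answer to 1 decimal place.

n = 13, ΣRT = 10033, M = 771.769
Σ(x−M)² = 2584062.31; s = √(2584062.31/12) = 464.046
Cutoffs: 771.769 ± 3·464.046 → [-620.4, 2163.9]
Outside: 2280 → excluded.
Retained (n=12): Σ = 7753, mean = 7753/12 = 646.083

646.1 ms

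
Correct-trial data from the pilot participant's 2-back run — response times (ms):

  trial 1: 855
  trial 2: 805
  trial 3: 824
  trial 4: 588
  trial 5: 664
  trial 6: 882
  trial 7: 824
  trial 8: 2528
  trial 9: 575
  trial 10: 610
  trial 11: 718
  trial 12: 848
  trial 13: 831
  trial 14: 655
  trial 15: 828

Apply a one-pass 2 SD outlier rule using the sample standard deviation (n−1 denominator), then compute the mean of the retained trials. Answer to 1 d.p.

750.5 ms

n = 15, ΣRT = 13035, M = 869.000
Σ(x−M)² = 3107458.00; s = √(3107458.00/14) = 471.128
Cutoffs: 869.000 ± 2·471.128 → [-73.3, 1811.3]
Outside: 2528 → excluded.
Retained (n=14): Σ = 10507, mean = 10507/14 = 750.500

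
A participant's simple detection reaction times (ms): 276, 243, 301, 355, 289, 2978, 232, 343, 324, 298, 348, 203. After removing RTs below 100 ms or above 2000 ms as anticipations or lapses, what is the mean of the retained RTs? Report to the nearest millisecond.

292 ms

Excluded: 2978
Retained (n=11): Σ = 3212
Mean = 3212/11 = 292.0000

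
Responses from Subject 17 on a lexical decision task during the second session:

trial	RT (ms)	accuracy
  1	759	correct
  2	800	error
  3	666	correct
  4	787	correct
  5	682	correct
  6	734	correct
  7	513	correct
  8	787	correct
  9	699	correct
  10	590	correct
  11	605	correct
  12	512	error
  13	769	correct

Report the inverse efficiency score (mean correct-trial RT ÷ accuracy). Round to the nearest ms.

816 ms

Correct trials (n=11): 759, 666, 787, 682, 734, 513, 787, 699, 590, 605, 769
Mean correct RT = 7591/11 = 690.0909 ms
Proportion correct = 11/13
IES = 690.0909 / (11/13) = 815.562 ms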